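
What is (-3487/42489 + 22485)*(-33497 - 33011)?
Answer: -63539194480424/42489 ≈ -1.4954e+9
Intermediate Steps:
(-3487/42489 + 22485)*(-33497 - 33011) = (-3487*1/42489 + 22485)*(-66508) = (-3487/42489 + 22485)*(-66508) = (955361678/42489)*(-66508) = -63539194480424/42489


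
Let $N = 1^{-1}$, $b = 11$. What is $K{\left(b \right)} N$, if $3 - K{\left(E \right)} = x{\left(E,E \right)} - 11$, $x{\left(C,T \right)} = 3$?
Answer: $11$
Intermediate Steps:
$K{\left(E \right)} = 11$ ($K{\left(E \right)} = 3 - \left(3 - 11\right) = 3 - -8 = 3 + 8 = 11$)
$N = 1$
$K{\left(b \right)} N = 11 \cdot 1 = 11$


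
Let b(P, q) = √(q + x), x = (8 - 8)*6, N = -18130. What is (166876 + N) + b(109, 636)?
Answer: 148746 + 2*√159 ≈ 1.4877e+5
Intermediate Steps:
x = 0 (x = 0*6 = 0)
b(P, q) = √q (b(P, q) = √(q + 0) = √q)
(166876 + N) + b(109, 636) = (166876 - 18130) + √636 = 148746 + 2*√159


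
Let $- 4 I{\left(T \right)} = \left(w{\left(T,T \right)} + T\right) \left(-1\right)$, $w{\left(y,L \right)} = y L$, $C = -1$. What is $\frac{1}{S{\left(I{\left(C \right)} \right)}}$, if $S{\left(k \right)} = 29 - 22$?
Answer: $\frac{1}{7} \approx 0.14286$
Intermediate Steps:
$w{\left(y,L \right)} = L y$
$I{\left(T \right)} = \frac{T}{4} + \frac{T^{2}}{4}$ ($I{\left(T \right)} = - \frac{\left(T T + T\right) \left(-1\right)}{4} = - \frac{\left(T^{2} + T\right) \left(-1\right)}{4} = - \frac{\left(T + T^{2}\right) \left(-1\right)}{4} = - \frac{- T - T^{2}}{4} = \frac{T}{4} + \frac{T^{2}}{4}$)
$S{\left(k \right)} = 7$ ($S{\left(k \right)} = 29 - 22 = 7$)
$\frac{1}{S{\left(I{\left(C \right)} \right)}} = \frac{1}{7}$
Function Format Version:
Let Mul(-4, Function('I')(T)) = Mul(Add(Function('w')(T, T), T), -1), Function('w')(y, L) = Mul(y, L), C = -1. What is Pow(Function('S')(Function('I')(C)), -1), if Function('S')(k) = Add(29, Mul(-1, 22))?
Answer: Rational(1, 7) ≈ 0.14286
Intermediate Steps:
Function('w')(y, L) = Mul(L, y)
Function('I')(T) = Add(Mul(Rational(1, 4), T), Mul(Rational(1, 4), Pow(T, 2))) (Function('I')(T) = Mul(Rational(-1, 4), Mul(Add(Mul(T, T), T), -1)) = Mul(Rational(-1, 4), Mul(Add(Pow(T, 2), T), -1)) = Mul(Rational(-1, 4), Mul(Add(T, Pow(T, 2)), -1)) = Mul(Rational(-1, 4), Add(Mul(-1, T), Mul(-1, Pow(T, 2)))) = Add(Mul(Rational(1, 4), T), Mul(Rational(1, 4), Pow(T, 2))))
Function('S')(k) = 7 (Function('S')(k) = Add(29, -22) = 7)
Pow(Function('S')(Function('I')(C)), -1) = Pow(7, -1) = Rational(1, 7)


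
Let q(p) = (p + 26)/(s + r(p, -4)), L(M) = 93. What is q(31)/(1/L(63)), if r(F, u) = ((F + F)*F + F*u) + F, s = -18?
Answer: 5301/1811 ≈ 2.9271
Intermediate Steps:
r(F, u) = F + 2*F² + F*u (r(F, u) = ((2*F)*F + F*u) + F = (2*F² + F*u) + F = F + 2*F² + F*u)
q(p) = (26 + p)/(-18 + p*(-3 + 2*p)) (q(p) = (p + 26)/(-18 + p*(1 - 4 + 2*p)) = (26 + p)/(-18 + p*(-3 + 2*p)))
q(31)/(1/L(63)) = ((26 + 31)/(-18 + 31*(-3 + 2*31)))/(1/93) = (57/(-18 + 31*(-3 + 62)))/(1/93) = (57/(-18 + 31*59))*93 = (57/(-18 + 1829))*93 = (57/1811)*93 = 5301/1811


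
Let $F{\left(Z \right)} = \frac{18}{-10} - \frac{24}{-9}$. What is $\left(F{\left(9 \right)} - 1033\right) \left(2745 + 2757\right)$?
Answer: $- \frac{28393988}{5} \approx -5.6788 \cdot 10^{6}$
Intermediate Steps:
$F{\left(Z \right)} = \frac{13}{15}$ ($F{\left(Z \right)} = 18 \left(- \frac{1}{10}\right) - - \frac{8}{3} = - \frac{9}{5} + \frac{8}{3} = \frac{13}{15}$)
$\left(F{\left(9 \right)} - 1033\right) \left(2745 + 2757\right) = \left(\frac{13}{15} - 1033\right) \left(2745 + 2757\right) = \left(- \frac{15482}{15}\right) 5502 = - \frac{28393988}{5}$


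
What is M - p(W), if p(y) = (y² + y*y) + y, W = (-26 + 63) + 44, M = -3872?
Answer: -17075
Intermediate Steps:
W = 81 (W = 37 + 44 = 81)
p(y) = y + 2*y² (p(y) = (y² + y²) + y = 2*y² + y = y + 2*y²)
M - p(W) = -3872 - 81*(1 + 2*81) = -3872 - 81*(1 + 162) = -3872 - 81*163 = -3872 - 1*13203 = -3872 - 13203 = -17075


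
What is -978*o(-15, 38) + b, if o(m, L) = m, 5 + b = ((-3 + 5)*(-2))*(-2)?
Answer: 14673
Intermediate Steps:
b = 3 (b = -5 + ((-3 + 5)*(-2))*(-2) = -5 + (2*(-2))*(-2) = -5 - 4*(-2) = -5 + 8 = 3)
-978*o(-15, 38) + b = -978*(-15) + 3 = 14670 + 3 = 14673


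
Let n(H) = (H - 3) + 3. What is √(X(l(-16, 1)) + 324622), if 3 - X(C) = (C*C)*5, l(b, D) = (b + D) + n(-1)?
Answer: √323345 ≈ 568.63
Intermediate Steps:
n(H) = H (n(H) = (-3 + H) + 3 = H)
l(b, D) = -1 + D + b (l(b, D) = (b + D) - 1 = (D + b) - 1 = -1 + D + b)
X(C) = 3 - 5*C² (X(C) = 3 - C*C*5 = 3 - C²*5 = 3 - 5*C²)
√(X(l(-16, 1)) + 324622) = √((3 - 5*(-1 + 1 - 16)²) + 324622) = √((3 - 5*(-16)²) + 324622) = √((3 - 5*256) + 324622) = √((3 - 1280) + 324622) = √(-1277 + 324622) = √323345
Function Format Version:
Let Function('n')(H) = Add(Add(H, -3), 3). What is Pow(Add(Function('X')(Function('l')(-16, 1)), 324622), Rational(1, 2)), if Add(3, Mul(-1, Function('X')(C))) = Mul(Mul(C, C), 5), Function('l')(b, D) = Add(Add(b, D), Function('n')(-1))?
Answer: Pow(323345, Rational(1, 2)) ≈ 568.63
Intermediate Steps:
Function('n')(H) = H (Function('n')(H) = Add(Add(-3, H), 3) = H)
Function('l')(b, D) = Add(-1, D, b) (Function('l')(b, D) = Add(Add(b, D), -1) = Add(Add(D, b), -1) = Add(-1, D, b))
Function('X')(C) = Add(3, Mul(-5, Pow(C, 2))) (Function('X')(C) = Add(3, Mul(-1, Mul(Mul(C, C), 5))) = Add(3, Mul(-1, Mul(Pow(C, 2), 5))) = Add(3, Mul(-1, Mul(5, Pow(C, 2)))) = Add(3, Mul(-5, Pow(C, 2))))
Pow(Add(Function('X')(Function('l')(-16, 1)), 324622), Rational(1, 2)) = Pow(Add(Add(3, Mul(-5, Pow(Add(-1, 1, -16), 2))), 324622), Rational(1, 2)) = Pow(Add(Add(3, Mul(-5, Pow(-16, 2))), 324622), Rational(1, 2)) = Pow(Add(Add(3, Mul(-5, 256)), 324622), Rational(1, 2)) = Pow(Add(Add(3, -1280), 324622), Rational(1, 2)) = Pow(Add(-1277, 324622), Rational(1, 2)) = Pow(323345, Rational(1, 2))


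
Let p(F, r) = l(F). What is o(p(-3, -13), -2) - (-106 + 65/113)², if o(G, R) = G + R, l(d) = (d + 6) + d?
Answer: -141945107/12769 ≈ -11116.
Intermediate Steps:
l(d) = 6 + 2*d (l(d) = (6 + d) + d = 6 + 2*d)
p(F, r) = 6 + 2*F
o(p(-3, -13), -2) - (-106 + 65/113)² = ((6 + 2*(-3)) - 2) - (-106 + 65/113)² = ((6 - 6) - 2) - (-106 + 65*(1/113))² = (0 - 2) - (-106 + 65/113)² = -2 - (-11913/113)² = -2 - 1*141919569/12769 = -2 - 141919569/12769 = -141945107/12769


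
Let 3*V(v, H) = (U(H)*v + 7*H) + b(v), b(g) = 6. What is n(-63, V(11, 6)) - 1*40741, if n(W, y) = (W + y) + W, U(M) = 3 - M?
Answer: -40862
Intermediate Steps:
V(v, H) = 2 + 7*H/3 + v*(3 - H)/3 (V(v, H) = (((3 - H)*v + 7*H) + 6)/3 = ((v*(3 - H) + 7*H) + 6)/3 = ((7*H + v*(3 - H)) + 6)/3 = (6 + 7*H + v*(3 - H))/3 = 2 + 7*H/3 + v*(3 - H)/3)
n(W, y) = y + 2*W
n(-63, V(11, 6)) - 1*40741 = ((2 + (7/3)*6 - ⅓*11*(-3 + 6)) + 2*(-63)) - 1*40741 = ((2 + 14 - ⅓*11*3) - 126) - 40741 = ((2 + 14 - 11) - 126) - 40741 = (5 - 126) - 40741 = -121 - 40741 = -40862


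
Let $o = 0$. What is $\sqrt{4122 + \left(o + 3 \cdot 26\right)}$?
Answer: $10 \sqrt{42} \approx 64.807$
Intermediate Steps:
$\sqrt{4122 + \left(o + 3 \cdot 26\right)} = \sqrt{4122 + \left(0 + 3 \cdot 26\right)} = \sqrt{4122 + \left(0 + 78\right)} = \sqrt{4122 + 78} = \sqrt{4200} = 10 \sqrt{42}$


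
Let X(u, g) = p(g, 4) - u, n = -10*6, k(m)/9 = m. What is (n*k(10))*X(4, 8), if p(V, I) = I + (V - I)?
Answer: -21600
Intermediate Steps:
k(m) = 9*m
n = -60
p(V, I) = V
X(u, g) = g - u
(n*k(10))*X(4, 8) = (-540*10)*(8 - 1*4) = (-60*90)*(8 - 4) = -5400*4 = -21600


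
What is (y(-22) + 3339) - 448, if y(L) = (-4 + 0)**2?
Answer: 2907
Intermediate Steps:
y(L) = 16 (y(L) = (-4)**2 = 16)
(y(-22) + 3339) - 448 = (16 + 3339) - 448 = 3355 - 448 = 2907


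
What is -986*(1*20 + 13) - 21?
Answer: -32559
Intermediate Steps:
-986*(1*20 + 13) - 21 = -986*(20 + 13) - 21 = -986*33 - 21 = -32538 - 21 = -32559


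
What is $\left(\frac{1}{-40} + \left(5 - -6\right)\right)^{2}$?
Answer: $\frac{192721}{1600} \approx 120.45$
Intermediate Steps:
$\left(\frac{1}{-40} + \left(5 - -6\right)\right)^{2} = \left(- \frac{1}{40} + \left(5 + 6\right)\right)^{2} = \left(- \frac{1}{40} + 11\right)^{2} = \left(\frac{439}{40}\right)^{2} = \frac{192721}{1600}$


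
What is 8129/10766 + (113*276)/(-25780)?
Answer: -31551097/69386870 ≈ -0.45471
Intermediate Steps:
8129/10766 + (113*276)/(-25780) = 8129*(1/10766) + 31188*(-1/25780) = 8129/10766 - 7797/6445 = -31551097/69386870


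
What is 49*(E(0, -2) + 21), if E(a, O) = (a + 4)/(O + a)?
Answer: 931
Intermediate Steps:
E(a, O) = (4 + a)/(O + a)
49*(E(0, -2) + 21) = 49*((4 + 0)/(-2 + 0) + 21) = 49*(4/(-2) + 21) = 49*(-½*4 + 21) = 49*(-2 + 21) = 49*19 = 931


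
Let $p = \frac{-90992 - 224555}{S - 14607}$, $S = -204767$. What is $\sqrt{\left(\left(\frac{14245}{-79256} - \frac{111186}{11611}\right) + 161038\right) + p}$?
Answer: $\frac{\sqrt{410166146884701991304647441672570}}{50469260098396} \approx 401.29$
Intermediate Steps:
$p = \frac{315547}{219374}$ ($p = \frac{-90992 - 224555}{-204767 - 14607} = - \frac{315547}{-219374} = \left(-315547\right) \left(- \frac{1}{219374}\right) = \frac{315547}{219374} \approx 1.4384$)
$\sqrt{\left(\left(\frac{14245}{-79256} - \frac{111186}{11611}\right) + 161038\right) + p} = \sqrt{\left(\left(\frac{14245}{-79256} - \frac{111186}{11611}\right) + 161038\right) + \frac{315547}{219374}} = \sqrt{\left(\left(14245 \left(- \frac{1}{79256}\right) - \frac{111186}{11611}\right) + 161038\right) + \frac{315547}{219374}} = \sqrt{\left(\left(- \frac{14245}{79256} - \frac{111186}{11611}\right) + 161038\right) + \frac{315547}{219374}} = \sqrt{\left(- \frac{8977556311}{920241416} + 161038\right) + \frac{315547}{219374}} = \sqrt{\frac{148184859593497}{920241416} + \frac{315547}{219374}} = \sqrt{\frac{16254097883940952715}{100938520196792}} = \frac{\sqrt{410166146884701991304647441672570}}{50469260098396}$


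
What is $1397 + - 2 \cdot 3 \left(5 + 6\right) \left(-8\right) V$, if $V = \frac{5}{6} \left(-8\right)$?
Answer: $-2123$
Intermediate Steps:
$V = - \frac{20}{3}$ ($V = 5 \cdot \frac{1}{6} \left(-8\right) = \frac{5}{6} \left(-8\right) = - \frac{20}{3} \approx -6.6667$)
$1397 + - 2 \cdot 3 \left(5 + 6\right) \left(-8\right) V = 1397 + - 2 \cdot 3 \left(5 + 6\right) \left(-8\right) \left(- \frac{20}{3}\right) = 1397 + - 2 \cdot 3 \cdot 11 \left(-8\right) \left(- \frac{20}{3}\right) = 1397 + \left(-2\right) 33 \left(-8\right) \left(- \frac{20}{3}\right) = 1397 + \left(-66\right) \left(-8\right) \left(- \frac{20}{3}\right) = 1397 + 528 \left(- \frac{20}{3}\right) = 1397 - 3520 = -2123$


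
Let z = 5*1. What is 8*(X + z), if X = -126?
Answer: -968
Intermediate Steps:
z = 5
8*(X + z) = 8*(-126 + 5) = 8*(-121) = -968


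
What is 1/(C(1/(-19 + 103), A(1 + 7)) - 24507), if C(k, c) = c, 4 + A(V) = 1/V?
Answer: -8/196087 ≈ -4.0798e-5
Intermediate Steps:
A(V) = -4 + 1/V
1/(C(1/(-19 + 103), A(1 + 7)) - 24507) = 1/((-4 + 1/(1 + 7)) - 24507) = 1/((-4 + 1/8) - 24507) = 1/((-4 + ⅛) - 24507) = 1/(-31/8 - 24507) = 1/(-196087/8) = -8/196087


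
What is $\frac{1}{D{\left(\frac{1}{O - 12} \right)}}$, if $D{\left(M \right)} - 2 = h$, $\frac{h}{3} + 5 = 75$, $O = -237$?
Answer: $\frac{1}{212} \approx 0.004717$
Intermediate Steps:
$h = 210$ ($h = -15 + 3 \cdot 75 = -15 + 225 = 210$)
$D{\left(M \right)} = 212$ ($D{\left(M \right)} = 2 + 210 = 212$)
$\frac{1}{D{\left(\frac{1}{O - 12} \right)}} = \frac{1}{212}$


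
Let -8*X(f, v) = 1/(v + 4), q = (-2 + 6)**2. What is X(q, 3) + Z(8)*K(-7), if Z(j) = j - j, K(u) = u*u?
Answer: -1/56 ≈ -0.017857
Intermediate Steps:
K(u) = u**2
q = 16 (q = 4**2 = 16)
Z(j) = 0
X(f, v) = -1/(8*(4 + v)) (X(f, v) = -1/(8*(v + 4)) = -1/(8*(4 + v)))
X(q, 3) + Z(8)*K(-7) = -1/(32 + 8*3) + 0*(-7)**2 = -1/(32 + 24) + 0*49 = -1/56 + 0 = -1/56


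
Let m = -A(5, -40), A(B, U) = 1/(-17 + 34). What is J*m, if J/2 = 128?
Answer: -256/17 ≈ -15.059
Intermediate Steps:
J = 256 (J = 2*128 = 256)
A(B, U) = 1/17
m = -1/17 (m = -1*1/17 = -1/17 ≈ -0.058824)
J*m = 256*(-1/17) = -256/17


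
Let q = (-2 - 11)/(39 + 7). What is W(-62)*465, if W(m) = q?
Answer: -6045/46 ≈ -131.41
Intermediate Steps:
q = -13/46 ≈ -0.28261
W(m) = -13/46
W(-62)*465 = -13/46*465 = -6045/46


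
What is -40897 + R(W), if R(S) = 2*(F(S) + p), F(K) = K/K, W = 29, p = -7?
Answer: -40909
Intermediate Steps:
F(K) = 1
R(S) = -12 (R(S) = 2*(1 - 7) = 2*(-6) = -12)
-40897 + R(W) = -40897 - 12 = -40909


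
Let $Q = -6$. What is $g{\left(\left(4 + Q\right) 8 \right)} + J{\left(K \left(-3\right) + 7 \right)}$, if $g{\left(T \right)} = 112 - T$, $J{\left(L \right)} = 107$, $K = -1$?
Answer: $235$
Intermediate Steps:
$g{\left(\left(4 + Q\right) 8 \right)} + J{\left(K \left(-3\right) + 7 \right)} = \left(112 - \left(4 - 6\right) 8\right) + 107 = \left(112 - \left(-2\right) 8\right) + 107 = \left(112 - -16\right) + 107 = \left(112 + 16\right) + 107 = 128 + 107 = 235$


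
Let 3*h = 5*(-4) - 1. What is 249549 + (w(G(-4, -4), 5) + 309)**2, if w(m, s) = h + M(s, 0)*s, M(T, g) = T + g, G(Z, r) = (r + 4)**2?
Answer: 356478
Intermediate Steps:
G(Z, r) = (4 + r)**2
h = -7 (h = (5*(-4) - 1)/3 = (-20 - 1)/3 = (1/3)*(-21) = -7)
w(m, s) = -7 + s**2 (w(m, s) = -7 + (s + 0)*s = -7 + s*s = -7 + s**2)
249549 + (w(G(-4, -4), 5) + 309)**2 = 249549 + ((-7 + 5**2) + 309)**2 = 249549 + ((-7 + 25) + 309)**2 = 249549 + (18 + 309)**2 = 249549 + 327**2 = 249549 + 106929 = 356478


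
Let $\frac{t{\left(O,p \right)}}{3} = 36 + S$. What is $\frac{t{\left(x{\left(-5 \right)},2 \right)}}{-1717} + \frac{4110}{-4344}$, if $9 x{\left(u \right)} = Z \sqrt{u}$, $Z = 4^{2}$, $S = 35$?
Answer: $- \frac{1330357}{1243108} \approx -1.0702$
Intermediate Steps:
$Z = 16$
$x{\left(u \right)} = \frac{16 \sqrt{u}}{9}$
$t{\left(O,p \right)} = 213$ ($t{\left(O,p \right)} = 3 \left(36 + 35\right) = 3 \cdot 71 = 213$)
$\frac{t{\left(x{\left(-5 \right)},2 \right)}}{-1717} + \frac{4110}{-4344} = \frac{213}{-1717} + \frac{4110}{-4344} = 213 \left(- \frac{1}{1717}\right) + 4110 \left(- \frac{1}{4344}\right) = - \frac{213}{1717} - \frac{685}{724} = - \frac{1330357}{1243108}$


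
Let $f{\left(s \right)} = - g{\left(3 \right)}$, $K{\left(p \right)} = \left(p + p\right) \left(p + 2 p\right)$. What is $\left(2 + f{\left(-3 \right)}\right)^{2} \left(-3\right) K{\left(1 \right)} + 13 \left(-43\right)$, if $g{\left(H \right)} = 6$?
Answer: $-847$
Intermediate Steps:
$K{\left(p \right)} = 6 p^{2}$ ($K{\left(p \right)} = 2 p 3 p = 6 p^{2}$)
$f{\left(s \right)} = -6$ ($f{\left(s \right)} = \left(-1\right) 6 = -6$)
$\left(2 + f{\left(-3 \right)}\right)^{2} \left(-3\right) K{\left(1 \right)} + 13 \left(-43\right) = \left(2 - 6\right)^{2} \left(-3\right) 6 \cdot 1^{2} + 13 \left(-43\right) = \left(-4\right)^{2} \left(-3\right) 6 \cdot 1 - 559 = 16 \left(-3\right) 6 - 559 = \left(-48\right) 6 - 559 = -288 - 559 = -847$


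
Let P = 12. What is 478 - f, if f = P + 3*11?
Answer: 433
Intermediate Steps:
f = 45 (f = 12 + 3*11 = 12 + 33 = 45)
478 - f = 478 - 1*45 = 478 - 45 = 433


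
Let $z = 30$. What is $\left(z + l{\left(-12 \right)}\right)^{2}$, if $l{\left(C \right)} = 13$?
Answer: $1849$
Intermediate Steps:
$\left(z + l{\left(-12 \right)}\right)^{2} = \left(30 + 13\right)^{2} = 43^{2} = 1849$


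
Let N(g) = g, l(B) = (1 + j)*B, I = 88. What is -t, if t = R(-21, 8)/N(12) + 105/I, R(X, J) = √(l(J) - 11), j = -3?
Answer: -105/88 - I*√3/4 ≈ -1.1932 - 0.43301*I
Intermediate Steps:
l(B) = -2*B (l(B) = (1 - 3)*B = -2*B)
R(X, J) = √(-11 - 2*J) (R(X, J) = √(-2*J - 11) = √(-11 - 2*J))
t = 105/88 + I*√3/4 (t = √(-11 - 2*8)/12 + 105/88 = √(-11 - 16)*(1/12) + 105*(1/88) = √(-27)*(1/12) + 105/88 = (3*I*√3)*(1/12) + 105/88 = I*√3/4 + 105/88 = 105/88 + I*√3/4 ≈ 1.1932 + 0.43301*I)
-t = -(105/88 + I*√3/4) = -105/88 - I*√3/4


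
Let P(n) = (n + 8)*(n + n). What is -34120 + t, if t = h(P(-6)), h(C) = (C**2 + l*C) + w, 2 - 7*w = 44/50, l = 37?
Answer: -860796/25 ≈ -34432.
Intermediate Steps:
P(n) = 2*n*(8 + n) (P(n) = (8 + n)*(2*n) = 2*n*(8 + n))
w = 4/25 (w = 2/7 - 44/(7*50) = 2/7 - 1/7*22/25 = 2/7 - 22/175 = 4/25 ≈ 0.16000)
h(C) = 4/25 + C**2 + 37*C (h(C) = (C**2 + 37*C) + 4/25 = 4/25 + C**2 + 37*C)
t = -7796/25 (t = 4/25 + (2*(-6)*(8 - 6))**2 + 37*(2*(-6)*(8 - 6)) = 4/25 + (2*(-6)*2)**2 + 37*(2*(-6)*2) = 4/25 + (-24)**2 + 37*(-24) = 4/25 + 576 - 888 = -7796/25 ≈ -311.84)
-34120 + t = -34120 - 7796/25 = -860796/25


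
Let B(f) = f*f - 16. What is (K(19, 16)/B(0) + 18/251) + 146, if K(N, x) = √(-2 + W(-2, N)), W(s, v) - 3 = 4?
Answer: 36664/251 - √5/16 ≈ 145.93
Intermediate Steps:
W(s, v) = 7 (W(s, v) = 3 + 4 = 7)
B(f) = -16 + f² (B(f) = f² - 16 = -16 + f²)
K(N, x) = √5 (K(N, x) = √(-2 + 7) = √5)
(K(19, 16)/B(0) + 18/251) + 146 = (√5/(-16 + 0²) + 18/251) + 146 = (√5/(-16 + 0) + 18*(1/251)) + 146 = (√5/(-16) + 18/251) + 146 = (√5*(-1/16) + 18/251) + 146 = (-√5/16 + 18/251) + 146 = (18/251 - √5/16) + 146 = 36664/251 - √5/16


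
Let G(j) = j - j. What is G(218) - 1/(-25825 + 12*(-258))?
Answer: 1/28921 ≈ 3.4577e-5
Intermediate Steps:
G(j) = 0
G(218) - 1/(-25825 + 12*(-258)) = 0 - 1/(-25825 + 12*(-258)) = 0 - 1/(-25825 - 3096) = 0 - 1/(-28921) = 0 - 1*(-1/28921) = 0 + 1/28921 = 1/28921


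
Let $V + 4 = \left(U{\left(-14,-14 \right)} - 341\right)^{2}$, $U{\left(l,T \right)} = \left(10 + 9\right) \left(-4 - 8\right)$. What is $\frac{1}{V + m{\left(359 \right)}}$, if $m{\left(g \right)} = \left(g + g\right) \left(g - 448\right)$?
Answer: $\frac{1}{259855} \approx 3.8483 \cdot 10^{-6}$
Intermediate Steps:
$U{\left(l,T \right)} = -228$ ($U{\left(l,T \right)} = 19 \left(-12\right) = -228$)
$m{\left(g \right)} = 2 g \left(-448 + g\right)$
$V = 323757$ ($V = -4 + \left(-228 - 341\right)^{2} = -4 + \left(-569\right)^{2} = -4 + 323761 = 323757$)
$\frac{1}{V + m{\left(359 \right)}} = \frac{1}{323757 + 2 \cdot 359 \left(-448 + 359\right)} = \frac{1}{323757 + 2 \cdot 359 \left(-89\right)} = \frac{1}{323757 - 63902} = \frac{1}{259855}$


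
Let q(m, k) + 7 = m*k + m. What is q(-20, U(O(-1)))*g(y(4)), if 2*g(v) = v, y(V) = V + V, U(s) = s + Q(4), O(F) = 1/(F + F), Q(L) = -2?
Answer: 92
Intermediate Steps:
O(F) = 1/(2*F)
U(s) = -2 + s (U(s) = s - 2 = -2 + s)
y(V) = 2*V
q(m, k) = -7 + m + k*m (q(m, k) = -7 + (m*k + m) = -7 + (k*m + m) = -7 + (m + k*m) = -7 + m + k*m)
g(v) = v/2
q(-20, U(O(-1)))*g(y(4)) = (-7 - 20 + (-2 + (1/2)/(-1))*(-20))*((2*4)/2) = (-7 - 20 + (-2 + (1/2)*(-1))*(-20))*((1/2)*8) = (-7 - 20 + (-2 - 1/2)*(-20))*4 = (-7 - 20 - 5/2*(-20))*4 = (-7 - 20 + 50)*4 = 23*4 = 92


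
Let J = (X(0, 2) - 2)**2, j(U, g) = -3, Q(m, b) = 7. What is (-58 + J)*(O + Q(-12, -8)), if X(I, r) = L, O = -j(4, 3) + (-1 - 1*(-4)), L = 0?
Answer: -702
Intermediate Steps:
O = 6 (O = -1*(-3) + (-1 - 1*(-4)) = 3 + (-1 + 4) = 3 + 3 = 6)
X(I, r) = 0
J = 4 (J = (0 - 2)**2 = (-2)**2 = 4)
(-58 + J)*(O + Q(-12, -8)) = (-58 + 4)*(6 + 7) = -54*13 = -702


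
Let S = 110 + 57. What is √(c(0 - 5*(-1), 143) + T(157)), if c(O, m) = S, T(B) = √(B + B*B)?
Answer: √(167 + √24806) ≈ 18.014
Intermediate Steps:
S = 167
T(B) = √(B + B²)
c(O, m) = 167
√(c(0 - 5*(-1), 143) + T(157)) = √(167 + √(157*(1 + 157))) = √(167 + √(157*158)) = √(167 + √24806)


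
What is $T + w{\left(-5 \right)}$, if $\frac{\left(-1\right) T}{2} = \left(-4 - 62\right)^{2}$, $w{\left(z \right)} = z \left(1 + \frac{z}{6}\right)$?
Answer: $- \frac{52277}{6} \approx -8712.8$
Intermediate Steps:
$w{\left(z \right)} = z \left(1 + \frac{z}{6}\right)$ ($w{\left(z \right)} = z \left(1 + z \frac{1}{6}\right) = z \left(1 + \frac{z}{6}\right)$)
$T = -8712$ ($T = - 2 \left(-4 - 62\right)^{2} = - 2 \left(-66\right)^{2} = \left(-2\right) 4356 = -8712$)
$T + w{\left(-5 \right)} = -8712 + \frac{1}{6} \left(-5\right) \left(6 - 5\right) = -8712 + \frac{1}{6} \left(-5\right) 1 = -8712 - \frac{5}{6} = - \frac{52277}{6}$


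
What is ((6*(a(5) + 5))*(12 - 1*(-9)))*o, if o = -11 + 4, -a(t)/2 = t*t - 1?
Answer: 37926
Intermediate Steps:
a(t) = 2 - 2*t² (a(t) = -2*(t*t - 1) = -2*(t² - 1) = -2*(-1 + t²) = 2 - 2*t²)
o = -7
((6*(a(5) + 5))*(12 - 1*(-9)))*o = ((6*((2 - 2*5²) + 5))*(12 - 1*(-9)))*(-7) = ((6*((2 - 2*25) + 5))*(12 + 9))*(-7) = ((6*((2 - 50) + 5))*21)*(-7) = ((6*(-48 + 5))*21)*(-7) = ((6*(-43))*21)*(-7) = -258*21*(-7) = -5418*(-7) = 37926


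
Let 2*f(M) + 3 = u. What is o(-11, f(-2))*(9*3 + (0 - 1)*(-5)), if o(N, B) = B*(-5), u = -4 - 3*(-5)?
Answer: -640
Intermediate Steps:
u = 11 (u = -4 + 15 = 11)
f(M) = 4 (f(M) = -3/2 + (1/2)*11 = -3/2 + 11/2 = 4)
o(N, B) = -5*B
o(-11, f(-2))*(9*3 + (0 - 1)*(-5)) = (-5*4)*(9*3 + (0 - 1)*(-5)) = -20*(27 - 1*(-5)) = -20*(27 + 5) = -20*32 = -640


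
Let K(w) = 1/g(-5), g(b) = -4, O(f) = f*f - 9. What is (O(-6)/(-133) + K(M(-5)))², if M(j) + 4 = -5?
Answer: 58081/283024 ≈ 0.20522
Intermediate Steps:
O(f) = -9 + f² (O(f) = f² - 9 = -9 + f²)
M(j) = -9 (M(j) = -4 - 5 = -9)
K(w) = -¼ (K(w) = 1/(-4) = -¼)
(O(-6)/(-133) + K(M(-5)))² = ((-9 + (-6)²)/(-133) - ¼)² = ((-9 + 36)*(-1/133) - ¼)² = (27*(-1/133) - ¼)² = (-27/133 - ¼)² = (-241/532)² = 58081/283024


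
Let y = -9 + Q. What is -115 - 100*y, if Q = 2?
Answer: 585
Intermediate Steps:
y = -7 (y = -9 + 2 = -7)
-115 - 100*y = -115 - 100*(-7) = -115 + 700 = 585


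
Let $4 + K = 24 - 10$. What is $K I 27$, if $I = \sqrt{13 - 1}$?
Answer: $540 \sqrt{3} \approx 935.31$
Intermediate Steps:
$I = 2 \sqrt{3}$ ($I = \sqrt{12} = 2 \sqrt{3} \approx 3.4641$)
$K = 10$ ($K = -4 + \left(24 - 10\right) = -4 + 14 = 10$)
$K I 27 = 10 \cdot 2 \sqrt{3} \cdot 27 = 20 \sqrt{3} \cdot 27 = 540 \sqrt{3}$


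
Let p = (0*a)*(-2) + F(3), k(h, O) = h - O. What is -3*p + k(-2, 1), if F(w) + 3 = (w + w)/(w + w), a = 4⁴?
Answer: 3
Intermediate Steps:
a = 256
F(w) = -2 (F(w) = -3 + (w + w)/(w + w) = -3 + (2*w)/((2*w)) = -3 + (2*w)*(1/(2*w)) = -3 + 1 = -2)
p = -2 (p = (0*256)*(-2) - 2 = 0*(-2) - 2 = 0 - 2 = -2)
-3*p + k(-2, 1) = -3*(-2) + (-2 - 1*1) = 6 + (-2 - 1) = 6 - 3 = 3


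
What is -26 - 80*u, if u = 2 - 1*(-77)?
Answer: -6346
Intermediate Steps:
u = 79 (u = 2 + 77 = 79)
-26 - 80*u = -26 - 80*79 = -26 - 6320 = -6346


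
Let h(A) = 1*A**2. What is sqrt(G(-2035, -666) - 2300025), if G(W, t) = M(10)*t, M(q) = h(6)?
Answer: I*sqrt(2324001) ≈ 1524.5*I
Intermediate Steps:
h(A) = A**2
M(q) = 36 (M(q) = 6**2 = 36)
G(W, t) = 36*t
sqrt(G(-2035, -666) - 2300025) = sqrt(36*(-666) - 2300025) = sqrt(-23976 - 2300025) = sqrt(-2324001) = I*sqrt(2324001)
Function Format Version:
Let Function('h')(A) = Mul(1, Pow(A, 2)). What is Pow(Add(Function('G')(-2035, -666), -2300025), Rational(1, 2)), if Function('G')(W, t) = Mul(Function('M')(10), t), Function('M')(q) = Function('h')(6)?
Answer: Mul(I, Pow(2324001, Rational(1, 2))) ≈ Mul(1524.5, I)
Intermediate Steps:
Function('h')(A) = Pow(A, 2)
Function('M')(q) = 36 (Function('M')(q) = Pow(6, 2) = 36)
Function('G')(W, t) = Mul(36, t)
Pow(Add(Function('G')(-2035, -666), -2300025), Rational(1, 2)) = Pow(Add(Mul(36, -666), -2300025), Rational(1, 2)) = Pow(Add(-23976, -2300025), Rational(1, 2)) = Pow(-2324001, Rational(1, 2)) = Mul(I, Pow(2324001, Rational(1, 2)))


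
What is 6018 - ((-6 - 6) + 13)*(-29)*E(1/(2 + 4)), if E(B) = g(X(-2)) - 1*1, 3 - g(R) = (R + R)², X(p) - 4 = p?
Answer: 5612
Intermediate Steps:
X(p) = 4 + p
g(R) = 3 - 4*R² (g(R) = 3 - (R + R)² = 3 - (2*R)² = 3 - 4*R²)
E(B) = -14 (E(B) = (3 - 4*(4 - 2)²) - 1*1 = (3 - 4*2²) - 1 = (3 - 4*4) - 1 = (3 - 16) - 1 = -13 - 1 = -14)
6018 - ((-6 - 6) + 13)*(-29)*E(1/(2 + 4)) = 6018 - ((-6 - 6) + 13)*(-29)*(-14) = 6018 - (-12 + 13)*(-29)*(-14) = 6018 - 1*(-29)*(-14) = 6018 - (-29)*(-14) = 6018 - 1*406 = 6018 - 406 = 5612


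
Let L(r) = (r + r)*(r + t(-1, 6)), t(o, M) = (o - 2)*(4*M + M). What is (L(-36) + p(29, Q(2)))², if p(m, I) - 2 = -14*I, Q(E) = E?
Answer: 81830116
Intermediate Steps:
t(o, M) = 5*M*(-2 + o) (t(o, M) = (-2 + o)*(5*M) = 5*M*(-2 + o))
p(m, I) = 2 - 14*I
L(r) = 2*r*(-90 + r) (L(r) = (r + r)*(r + 5*6*(-2 - 1)) = (2*r)*(r + 5*6*(-3)) = (2*r)*(r - 90) = (2*r)*(-90 + r) = 2*r*(-90 + r))
(L(-36) + p(29, Q(2)))² = (2*(-36)*(-90 - 36) + (2 - 14*2))² = (2*(-36)*(-126) + (2 - 28))² = (9072 - 26)² = 9046² = 81830116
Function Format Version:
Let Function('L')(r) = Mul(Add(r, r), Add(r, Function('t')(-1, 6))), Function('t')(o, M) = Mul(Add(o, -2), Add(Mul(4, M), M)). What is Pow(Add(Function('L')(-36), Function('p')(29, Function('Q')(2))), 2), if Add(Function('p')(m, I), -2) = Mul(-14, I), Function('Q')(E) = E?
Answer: 81830116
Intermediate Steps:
Function('t')(o, M) = Mul(5, M, Add(-2, o)) (Function('t')(o, M) = Mul(Add(-2, o), Mul(5, M)) = Mul(5, M, Add(-2, o)))
Function('p')(m, I) = Add(2, Mul(-14, I))
Function('L')(r) = Mul(2, r, Add(-90, r)) (Function('L')(r) = Mul(Add(r, r), Add(r, Mul(5, 6, Add(-2, -1)))) = Mul(Mul(2, r), Add(r, Mul(5, 6, -3))) = Mul(Mul(2, r), Add(r, -90)) = Mul(Mul(2, r), Add(-90, r)) = Mul(2, r, Add(-90, r)))
Pow(Add(Function('L')(-36), Function('p')(29, Function('Q')(2))), 2) = Pow(Add(Mul(2, -36, Add(-90, -36)), Add(2, Mul(-14, 2))), 2) = Pow(Add(Mul(2, -36, -126), Add(2, -28)), 2) = Pow(Add(9072, -26), 2) = Pow(9046, 2) = 81830116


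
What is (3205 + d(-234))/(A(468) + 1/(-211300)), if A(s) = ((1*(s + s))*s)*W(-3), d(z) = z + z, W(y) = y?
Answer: -578328100/277678627201 ≈ -0.0020827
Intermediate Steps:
d(z) = 2*z
A(s) = -6*s² (A(s) = ((1*(s + s))*s)*(-3) = ((1*(2*s))*s)*(-3) = ((2*s)*s)*(-3) = (2*s²)*(-3) = -6*s²)
(3205 + d(-234))/(A(468) + 1/(-211300)) = (3205 + 2*(-234))/(-6*468² + 1/(-211300)) = (3205 - 468)/(-6*219024 - 1/211300) = 2737/(-1314144 - 1/211300) = 2737/(-277678627201/211300) = 2737*(-211300/277678627201) = -578328100/277678627201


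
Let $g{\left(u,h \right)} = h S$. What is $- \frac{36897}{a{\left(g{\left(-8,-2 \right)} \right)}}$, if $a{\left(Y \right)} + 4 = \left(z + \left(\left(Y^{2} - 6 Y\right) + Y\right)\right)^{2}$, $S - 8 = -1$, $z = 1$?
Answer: $- \frac{36897}{71285} \approx -0.5176$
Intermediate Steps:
$S = 7$ ($S = 8 - 1 = 7$)
$g{\left(u,h \right)} = 7 h$ ($g{\left(u,h \right)} = h 7 = 7 h$)
$a{\left(Y \right)} = -4 + \left(1 + Y^{2} - 5 Y\right)^{2}$ ($a{\left(Y \right)} = -4 + \left(1 + \left(\left(Y^{2} - 6 Y\right) + Y\right)\right)^{2} = -4 + \left(1 + \left(Y^{2} - 5 Y\right)\right)^{2} = -4 + \left(1 + Y^{2} - 5 Y\right)^{2}$)
$- \frac{36897}{a{\left(g{\left(-8,-2 \right)} \right)}} = - \frac{36897}{-4 + \left(1 + \left(7 \left(-2\right)\right)^{2} - 5 \cdot 7 \left(-2\right)\right)^{2}} = - \frac{36897}{-4 + \left(1 + \left(-14\right)^{2} - -70\right)^{2}} = - \frac{36897}{-4 + \left(1 + 196 + 70\right)^{2}} = - \frac{36897}{-4 + 267^{2}} = - \frac{36897}{-4 + 71289} = - \frac{36897}{71285}$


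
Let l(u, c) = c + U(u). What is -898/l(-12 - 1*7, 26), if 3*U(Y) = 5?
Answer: -2694/83 ≈ -32.458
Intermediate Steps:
U(Y) = 5/3 (U(Y) = (⅓)*5 = 5/3)
l(u, c) = 5/3 + c (l(u, c) = c + 5/3 = 5/3 + c)
-898/l(-12 - 1*7, 26) = -898/(5/3 + 26) = -898/83/3 = -898*3/83 = -2694/83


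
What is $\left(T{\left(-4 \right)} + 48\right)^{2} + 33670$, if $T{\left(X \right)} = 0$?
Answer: $35974$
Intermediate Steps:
$\left(T{\left(-4 \right)} + 48\right)^{2} + 33670 = \left(0 + 48\right)^{2} + 33670 = 48^{2} + 33670 = 2304 + 33670 = 35974$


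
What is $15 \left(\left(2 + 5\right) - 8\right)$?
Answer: $-15$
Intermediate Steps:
$15 \left(\left(2 + 5\right) - 8\right) = 15 \left(7 - 8\right) = 15 \left(-1\right) = -15$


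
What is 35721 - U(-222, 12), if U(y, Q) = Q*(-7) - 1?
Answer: 35806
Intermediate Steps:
U(y, Q) = -1 - 7*Q (U(y, Q) = -7*Q - 1 = -1 - 7*Q)
35721 - U(-222, 12) = 35721 - (-1 - 7*12) = 35721 - (-1 - 84) = 35721 - 1*(-85) = 35721 + 85 = 35806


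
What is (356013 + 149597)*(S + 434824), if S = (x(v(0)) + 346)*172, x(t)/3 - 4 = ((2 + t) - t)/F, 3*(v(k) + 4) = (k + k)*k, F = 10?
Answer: 251036982952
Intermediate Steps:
v(k) = -4 + 2*k**2/3 (v(k) = -4 + ((k + k)*k)/3 = -4 + ((2*k)*k)/3 = -4 + (2*k**2)/3 = -4 + 2*k**2/3)
x(t) = 63/5 (x(t) = 12 + 3*(((2 + t) - t)/10) = 12 + 3*(2*(1/10)) = 12 + 3*(1/5) = 12 + 3/5 = 63/5)
S = 308396/5 (S = (63/5 + 346)*172 = (1793/5)*172 = 308396/5 ≈ 61679.)
(356013 + 149597)*(S + 434824) = (356013 + 149597)*(308396/5 + 434824) = 505610*(2482516/5) = 251036982952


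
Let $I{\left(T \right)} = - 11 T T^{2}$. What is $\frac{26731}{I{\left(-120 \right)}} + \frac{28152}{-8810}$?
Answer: $- \frac{53487771589}{16746048000} \approx -3.1941$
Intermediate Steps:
$I{\left(T \right)} = - 11 T^{3}$
$\frac{26731}{I{\left(-120 \right)}} + \frac{28152}{-8810} = \frac{26731}{\left(-11\right) \left(-120\right)^{3}} + \frac{28152}{-8810} = \frac{26731}{\left(-11\right) \left(-1728000\right)} + 28152 \left(- \frac{1}{8810}\right) = \frac{26731}{19008000} - \frac{14076}{4405} = - \frac{53487771589}{16746048000}$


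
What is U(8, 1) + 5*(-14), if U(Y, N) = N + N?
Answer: -68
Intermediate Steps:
U(Y, N) = 2*N
U(8, 1) + 5*(-14) = 2*1 + 5*(-14) = 2 - 70 = -68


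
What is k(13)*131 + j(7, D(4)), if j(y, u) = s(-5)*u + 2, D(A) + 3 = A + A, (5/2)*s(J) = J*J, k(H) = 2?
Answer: 314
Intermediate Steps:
s(J) = 2*J²/5 (s(J) = 2*(J*J)/5 = 2*J²/5)
D(A) = -3 + 2*A (D(A) = -3 + (A + A) = -3 + 2*A)
j(y, u) = 2 + 10*u (j(y, u) = ((⅖)*(-5)²)*u + 2 = ((⅖)*25)*u + 2 = 10*u + 2 = 2 + 10*u)
k(13)*131 + j(7, D(4)) = 2*131 + (2 + 10*(-3 + 2*4)) = 262 + (2 + 10*(-3 + 8)) = 262 + (2 + 10*5) = 262 + (2 + 50) = 262 + 52 = 314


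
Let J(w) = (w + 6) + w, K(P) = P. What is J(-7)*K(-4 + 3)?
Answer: 8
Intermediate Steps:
J(w) = 6 + 2*w (J(w) = (6 + w) + w = 6 + 2*w)
J(-7)*K(-4 + 3) = (6 + 2*(-7))*(-4 + 3) = (6 - 14)*(-1) = -8*(-1) = 8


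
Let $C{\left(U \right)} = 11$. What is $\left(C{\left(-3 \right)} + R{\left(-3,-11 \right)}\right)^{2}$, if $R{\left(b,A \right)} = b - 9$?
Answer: $1$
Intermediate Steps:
$R{\left(b,A \right)} = -9 + b$
$\left(C{\left(-3 \right)} + R{\left(-3,-11 \right)}\right)^{2} = \left(11 - 12\right)^{2} = \left(-1\right)^{2} = 1$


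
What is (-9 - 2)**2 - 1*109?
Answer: 12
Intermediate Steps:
(-9 - 2)**2 - 1*109 = (-11)**2 - 109 = 121 - 109 = 12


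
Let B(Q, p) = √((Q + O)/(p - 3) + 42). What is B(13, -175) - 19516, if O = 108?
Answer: -19516 + √1309190/178 ≈ -19510.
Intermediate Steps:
B(Q, p) = √(42 + (108 + Q)/(-3 + p)) (B(Q, p) = √((Q + 108)/(p - 3) + 42) = √((108 + Q)/(-3 + p) + 42) = √(42 + (108 + Q)/(-3 + p)))
B(13, -175) - 19516 = √((-18 + 13 + 42*(-175))/(-3 - 175)) - 19516 = √((-18 + 13 - 7350)/(-178)) - 19516 = √(-1/178*(-7355)) - 19516 = √(7355/178) - 19516 = √1309190/178 - 19516 = -19516 + √1309190/178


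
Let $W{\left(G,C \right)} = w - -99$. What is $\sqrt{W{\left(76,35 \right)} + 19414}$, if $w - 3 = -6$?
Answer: $\sqrt{19510} \approx 139.68$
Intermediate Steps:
$w = -3$ ($w = 3 - 6 = -3$)
$W{\left(G,C \right)} = 96$ ($W{\left(G,C \right)} = -3 - -99 = -3 + 99 = 96$)
$\sqrt{W{\left(76,35 \right)} + 19414} = \sqrt{96 + 19414} = \sqrt{19510}$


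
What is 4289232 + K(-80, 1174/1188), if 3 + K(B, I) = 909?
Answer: 4290138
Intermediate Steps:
K(B, I) = 906 (K(B, I) = -3 + 909 = 906)
4289232 + K(-80, 1174/1188) = 4289232 + 906 = 4290138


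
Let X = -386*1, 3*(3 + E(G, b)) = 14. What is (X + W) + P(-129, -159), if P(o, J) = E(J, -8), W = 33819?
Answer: 100304/3 ≈ 33435.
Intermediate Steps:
E(G, b) = 5/3 (E(G, b) = -3 + (1/3)*14 = -3 + 14/3 = 5/3)
X = -386
P(o, J) = 5/3
(X + W) + P(-129, -159) = (-386 + 33819) + 5/3 = 33433 + 5/3 = 100304/3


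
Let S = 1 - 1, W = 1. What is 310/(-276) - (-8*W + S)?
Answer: 949/138 ≈ 6.8768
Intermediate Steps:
S = 0
310/(-276) - (-8*W + S) = 310/(-276) - (-8*1 + 0) = 310*(-1/276) - (-8 + 0) = -155/138 - 1*(-8) = -155/138 + 8 = 949/138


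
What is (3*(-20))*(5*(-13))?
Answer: 3900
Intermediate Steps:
(3*(-20))*(5*(-13)) = -60*(-65) = 3900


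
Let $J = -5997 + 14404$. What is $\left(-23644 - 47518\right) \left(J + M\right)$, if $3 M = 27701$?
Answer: $- \frac{3766035364}{3} \approx -1.2553 \cdot 10^{9}$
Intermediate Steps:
$M = \frac{27701}{3}$ ($M = \frac{1}{3} \cdot 27701 = \frac{27701}{3} \approx 9233.7$)
$J = 8407$
$\left(-23644 - 47518\right) \left(J + M\right) = \left(-23644 - 47518\right) \left(8407 + \frac{27701}{3}\right) = \left(-71162\right) \frac{52922}{3} = - \frac{3766035364}{3}$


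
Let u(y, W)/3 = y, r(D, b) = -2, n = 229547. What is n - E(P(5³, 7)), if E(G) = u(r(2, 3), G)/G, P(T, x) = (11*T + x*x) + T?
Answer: 355568309/1549 ≈ 2.2955e+5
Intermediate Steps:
P(T, x) = x² + 12*T (P(T, x) = (11*T + x²) + T = (x² + 11*T) + T = x² + 12*T)
u(y, W) = 3*y
E(G) = -6/G (E(G) = (3*(-2))/G = -6/G)
n - E(P(5³, 7)) = 229547 - (-6)/(7² + 12*5³) = 229547 - (-6)/(49 + 12*125) = 229547 - (-6)/(49 + 1500) = 229547 - (-6)/1549 = 229547 - 1*(-6/1549) = 229547 + 6/1549 = 355568309/1549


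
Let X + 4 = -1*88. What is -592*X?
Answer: 54464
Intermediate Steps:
X = -92 (X = -4 - 1*88 = -4 - 88 = -92)
-592*X = -592*(-92) = 54464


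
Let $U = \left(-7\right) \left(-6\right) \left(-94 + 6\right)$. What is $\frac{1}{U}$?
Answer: $- \frac{1}{3696} \approx -0.00027056$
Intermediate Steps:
$U = -3696$ ($U = 42 \left(-88\right) = -3696$)
$\frac{1}{U} = \frac{1}{-3696} = - \frac{1}{3696}$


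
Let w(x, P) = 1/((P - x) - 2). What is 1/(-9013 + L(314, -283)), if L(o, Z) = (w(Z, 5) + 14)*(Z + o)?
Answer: -286/2453563 ≈ -0.00011657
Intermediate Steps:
w(x, P) = 1/(-2 + P - x)
L(o, Z) = (14 - 1/(-3 + Z))*(Z + o) (L(o, Z) = (-1/(2 + Z - 1*5) + 14)*(Z + o) = (-1/(2 + Z - 5) + 14)*(Z + o) = (-1/(-3 + Z) + 14)*(Z + o) = (14 - 1/(-3 + Z))*(Z + o))
1/(-9013 + L(314, -283)) = 1/(-9013 + (-1*(-283) - 1*314 + 14*(-3 - 283)*(-283 + 314))/(-3 - 283)) = 1/(-9013 + (283 - 314 + 14*(-286)*31)/(-286)) = 1/(-9013 - (283 - 314 - 124124)/286) = 1/(-9013 - 1/286*(-124155)) = 1/(-9013 + 124155/286) = 1/(-2453563/286) = -286/2453563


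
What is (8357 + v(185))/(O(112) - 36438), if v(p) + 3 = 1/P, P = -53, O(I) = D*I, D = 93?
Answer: -147587/459722 ≈ -0.32104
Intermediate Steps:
O(I) = 93*I
v(p) = -160/53 (v(p) = -3 + 1/(-53) = -3 - 1/53 = -160/53)
(8357 + v(185))/(O(112) - 36438) = (8357 - 160/53)/(93*112 - 36438) = 442761/(53*(10416 - 36438)) = (442761/53)/(-26022) = (442761/53)*(-1/26022) = -147587/459722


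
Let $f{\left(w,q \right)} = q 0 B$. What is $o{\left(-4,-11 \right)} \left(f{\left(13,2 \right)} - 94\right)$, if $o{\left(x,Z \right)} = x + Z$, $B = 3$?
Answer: $1410$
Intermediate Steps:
$f{\left(w,q \right)} = 0$ ($f{\left(w,q \right)} = q 0 \cdot 3 = 0 \cdot 3 = 0$)
$o{\left(x,Z \right)} = Z + x$
$o{\left(-4,-11 \right)} \left(f{\left(13,2 \right)} - 94\right) = \left(-11 - 4\right) \left(0 - 94\right) = \left(-15\right) \left(-94\right) = 1410$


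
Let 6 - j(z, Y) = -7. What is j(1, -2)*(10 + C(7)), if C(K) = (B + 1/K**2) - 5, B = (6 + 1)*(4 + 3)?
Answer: 34411/49 ≈ 702.27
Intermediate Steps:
j(z, Y) = 13 (j(z, Y) = 6 - 1*(-7) = 6 + 7 = 13)
B = 49 (B = 7*7 = 49)
C(K) = 44 + K**(-2) (C(K) = (49 + 1/K**2) - 5 = (49 + K**(-2)) - 5 = 44 + K**(-2))
j(1, -2)*(10 + C(7)) = 13*(10 + (44 + 7**(-2))) = 13*(10 + (44 + 1/49)) = 13*(10 + 2157/49) = 13*(2647/49) = 34411/49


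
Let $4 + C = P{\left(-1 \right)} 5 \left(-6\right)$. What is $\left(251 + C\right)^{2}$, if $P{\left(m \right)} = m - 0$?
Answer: $76729$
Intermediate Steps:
$P{\left(m \right)} = m$ ($P{\left(m \right)} = m + 0 = m$)
$C = 26$ ($C = -4 + \left(-1\right) 5 \left(-6\right) = -4 - -30 = -4 + 30 = 26$)
$\left(251 + C\right)^{2} = \left(251 + 26\right)^{2} = 277^{2} = 76729$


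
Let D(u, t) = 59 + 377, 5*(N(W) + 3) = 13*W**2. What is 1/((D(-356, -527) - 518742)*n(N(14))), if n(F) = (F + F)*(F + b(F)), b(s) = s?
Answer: -25/13301989700936 ≈ -1.8794e-12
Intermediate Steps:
N(W) = -3 + 13*W**2/5 (N(W) = -3 + (13*W**2)/5 = -3 + 13*W**2/5)
D(u, t) = 436
n(F) = 4*F**2 (n(F) = (F + F)*(F + F) = (2*F)*(2*F) = 4*F**2)
1/((D(-356, -527) - 518742)*n(N(14))) = 1/((436 - 518742)*((4*(-3 + (13/5)*14**2)**2))) = 1/((-518306)*((4*(-3 + (13/5)*196)**2))) = -1/(4*(-3 + 2548/5)**2)/518306 = -1/(518306*(4*(2533/5)**2)) = -1/(518306*(4*(6416089/25))) = -1/(518306*25664356/25) = -1/518306*25/25664356 = -25/13301989700936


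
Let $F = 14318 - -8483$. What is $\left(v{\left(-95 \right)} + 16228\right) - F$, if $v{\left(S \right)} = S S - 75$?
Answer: $2377$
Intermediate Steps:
$F = 22801$ ($F = 14318 + 8483 = 22801$)
$v{\left(S \right)} = -75 + S^{2}$ ($v{\left(S \right)} = S^{2} - 75 = -75 + S^{2}$)
$\left(v{\left(-95 \right)} + 16228\right) - F = \left(\left(-75 + \left(-95\right)^{2}\right) + 16228\right) - 22801 = \left(\left(-75 + 9025\right) + 16228\right) - 22801 = \left(8950 + 16228\right) - 22801 = 25178 - 22801 = 2377$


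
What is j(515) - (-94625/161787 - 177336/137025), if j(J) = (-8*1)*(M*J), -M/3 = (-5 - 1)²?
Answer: 365344416202891/821069025 ≈ 4.4496e+5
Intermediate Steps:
M = -108 (M = -3*(-5 - 1)² = -3*(-6)² = -3*36 = -108)
j(J) = 864*J (j(J) = (-8*1)*(-108*J) = -(-864)*J = 864*J)
j(515) - (-94625/161787 - 177336/137025) = 864*515 - (-94625/161787 - 177336/137025) = 444960 - (-94625*1/161787 - 177336*1/137025) = 444960 - (-94625/161787 - 6568/5075) = 444960 - 1*(-1542838891/821069025) = 444960 + 1542838891/821069025 = 365344416202891/821069025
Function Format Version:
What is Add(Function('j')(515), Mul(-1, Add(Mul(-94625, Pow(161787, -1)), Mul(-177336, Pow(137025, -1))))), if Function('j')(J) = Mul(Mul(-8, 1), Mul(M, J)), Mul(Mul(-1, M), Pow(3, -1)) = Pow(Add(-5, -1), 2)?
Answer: Rational(365344416202891, 821069025) ≈ 4.4496e+5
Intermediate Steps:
M = -108 (M = Mul(-3, Pow(Add(-5, -1), 2)) = Mul(-3, Pow(-6, 2)) = Mul(-3, 36) = -108)
Function('j')(J) = Mul(864, J) (Function('j')(J) = Mul(Mul(-8, 1), Mul(-108, J)) = Mul(-8, Mul(-108, J)) = Mul(864, J))
Add(Function('j')(515), Mul(-1, Add(Mul(-94625, Pow(161787, -1)), Mul(-177336, Pow(137025, -1))))) = Add(Mul(864, 515), Mul(-1, Add(Mul(-94625, Pow(161787, -1)), Mul(-177336, Pow(137025, -1))))) = Add(444960, Mul(-1, Add(Mul(-94625, Rational(1, 161787)), Mul(-177336, Rational(1, 137025))))) = Add(444960, Mul(-1, Add(Rational(-94625, 161787), Rational(-6568, 5075)))) = Add(444960, Mul(-1, Rational(-1542838891, 821069025))) = Add(444960, Rational(1542838891, 821069025)) = Rational(365344416202891, 821069025)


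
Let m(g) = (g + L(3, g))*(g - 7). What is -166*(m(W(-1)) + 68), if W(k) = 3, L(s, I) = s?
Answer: -7304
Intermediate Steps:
m(g) = (-7 + g)*(3 + g) (m(g) = (g + 3)*(g - 7) = (3 + g)*(-7 + g) = (-7 + g)*(3 + g))
-166*(m(W(-1)) + 68) = -166*((-21 + 3² - 4*3) + 68) = -166*((-21 + 9 - 12) + 68) = -166*(-24 + 68) = -166*44 = -7304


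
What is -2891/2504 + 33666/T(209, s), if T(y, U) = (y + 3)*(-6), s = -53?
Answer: -3665709/132712 ≈ -27.622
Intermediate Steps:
T(y, U) = -18 - 6*y (T(y, U) = (3 + y)*(-6) = -18 - 6*y)
-2891/2504 + 33666/T(209, s) = -2891/2504 + 33666/(-18 - 6*209) = -2891*1/2504 + 33666/(-18 - 1254) = -2891/2504 + 33666/(-1272) = -2891/2504 + 33666*(-1/1272) = -2891/2504 - 5611/212 = -3665709/132712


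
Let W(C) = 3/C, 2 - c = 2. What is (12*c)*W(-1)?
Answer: 0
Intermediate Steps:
c = 0 (c = 2 - 1*2 = 2 - 2 = 0)
(12*c)*W(-1) = (12*0)*(3/(-1)) = 0*(3*(-1)) = 0*(-3) = 0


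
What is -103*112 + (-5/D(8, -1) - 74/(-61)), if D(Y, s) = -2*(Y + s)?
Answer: -9850403/854 ≈ -11534.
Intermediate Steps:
D(Y, s) = -2*Y - 2*s
-103*112 + (-5/D(8, -1) - 74/(-61)) = -103*112 + (-5/(-2*8 - 2*(-1)) - 74/(-61)) = -11536 + (-5/(-16 + 2) - 74*(-1/61)) = -11536 + (-5/(-14) + 74/61) = -11536 + (-5*(-1/14) + 74/61) = -11536 + (5/14 + 74/61) = -11536 + 1341/854 = -9850403/854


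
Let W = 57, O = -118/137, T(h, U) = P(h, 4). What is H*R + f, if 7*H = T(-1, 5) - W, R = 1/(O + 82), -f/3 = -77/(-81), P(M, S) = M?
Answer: -3103033/1050462 ≈ -2.9540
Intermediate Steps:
T(h, U) = h
O = -118/137 (O = -118*1/137 = -118/137 ≈ -0.86131)
f = -77/27 (f = -(-231)/(-81) = -(-231)*(-1)/81 = -3*77/81 = -77/27 ≈ -2.8519)
R = 137/11116 (R = 1/(-118/137 + 82) = 1/(11116/137) = 137/11116 ≈ 0.012325)
H = -58/7 (H = (-1 - 1*57)/7 = (-1 - 57)/7 = (⅐)*(-58) = -58/7 ≈ -8.2857)
H*R + f = -58/7*137/11116 - 77/27 = -3973/38906 - 77/27 = -3103033/1050462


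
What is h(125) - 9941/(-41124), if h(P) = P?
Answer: 5150441/41124 ≈ 125.24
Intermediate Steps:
h(125) - 9941/(-41124) = 125 - 9941/(-41124) = 125 - 9941*(-1/41124) = 125 + 9941/41124 = 5150441/41124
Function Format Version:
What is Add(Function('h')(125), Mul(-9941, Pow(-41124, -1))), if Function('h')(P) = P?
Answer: Rational(5150441, 41124) ≈ 125.24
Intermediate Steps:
Add(Function('h')(125), Mul(-9941, Pow(-41124, -1))) = Add(125, Mul(-9941, Pow(-41124, -1))) = Add(125, Mul(-9941, Rational(-1, 41124))) = Add(125, Rational(9941, 41124)) = Rational(5150441, 41124)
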